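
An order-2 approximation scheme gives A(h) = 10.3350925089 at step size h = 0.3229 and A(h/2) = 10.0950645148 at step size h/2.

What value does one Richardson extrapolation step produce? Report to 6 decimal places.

10.015055

Error is O(h^2); halving h shrinks it by 2^2 = 4.
4 × 10.0950645148 = 40.3802580592; 40.3802580592 − 10.3350925089 = 30.0451655503
Extrapolated: 30.0451655503 / 3 = 10.0150551834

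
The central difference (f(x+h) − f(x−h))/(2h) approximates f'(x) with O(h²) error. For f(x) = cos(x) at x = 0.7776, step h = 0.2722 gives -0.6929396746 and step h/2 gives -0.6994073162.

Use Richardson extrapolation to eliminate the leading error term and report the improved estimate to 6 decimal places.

Method order is 2; weight 2^2 = 4.
Numerator 4*A(h/2) − A(h) = 4*(-0.6994073162) − (-0.6929396746) = -2.1046895902
Denominator 4 − 1 = 3.
R = (-2.1046895902)/3 = -0.7015631967
Shift from A(h/2): −0.0021558805.

-0.701563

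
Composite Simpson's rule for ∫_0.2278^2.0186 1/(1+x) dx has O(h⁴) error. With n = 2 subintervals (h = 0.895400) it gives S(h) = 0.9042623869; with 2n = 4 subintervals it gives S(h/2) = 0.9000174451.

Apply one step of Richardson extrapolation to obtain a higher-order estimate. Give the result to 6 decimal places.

0.899734

Error is O(h^4); halving h shrinks it by 2^4 = 16.
16 × 0.9000174451 − 0.9042623869 = 13.4960167347
Denominator 16 − 1 = 15.
So the Richardson estimate is 0.8997344490.
Shift from A(h/2): −0.0002829961.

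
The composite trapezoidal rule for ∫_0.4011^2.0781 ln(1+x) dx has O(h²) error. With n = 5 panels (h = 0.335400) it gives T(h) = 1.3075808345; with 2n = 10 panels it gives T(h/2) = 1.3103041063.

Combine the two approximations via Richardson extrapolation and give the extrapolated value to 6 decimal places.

1.311212

Error is O(h^2); halving h shrinks it by 2^2 = 4.
4*1.3103041063 = 5.2412164252; 5.2412164252 − 1.3075808345 = 3.9336355907
Denominator 4 − 1 = 3.
Extrapolated: 3.9336355907 / 3 = 1.3112118636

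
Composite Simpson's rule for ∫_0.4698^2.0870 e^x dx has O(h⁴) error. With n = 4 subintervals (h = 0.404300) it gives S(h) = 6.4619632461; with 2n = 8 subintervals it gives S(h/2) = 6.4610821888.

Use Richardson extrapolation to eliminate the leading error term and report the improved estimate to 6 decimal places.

6.461023

r = 4: numerator weight 16, denominator 15.
16 × 6.4610821888 − 6.4619632461 = 96.9153517747
(16 × 6.4610821888 − 6.4619632461)/(16 − 1) = 6.4610234516
Gap between inputs: 8.811e-04; correction applied: −0.0000587372.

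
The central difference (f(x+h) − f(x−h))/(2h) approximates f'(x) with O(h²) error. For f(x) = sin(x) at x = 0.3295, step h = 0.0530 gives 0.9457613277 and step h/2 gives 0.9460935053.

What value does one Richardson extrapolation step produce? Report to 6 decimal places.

0.946204

Method order is 2; weight 2^2 = 4.
Numerator 4 × A(h/2) − A(h) = 4 × 0.9460935053 − 0.9457613277 = 2.8386126935
Extrapolated: 2.8386126935 / 3 = 0.9462042312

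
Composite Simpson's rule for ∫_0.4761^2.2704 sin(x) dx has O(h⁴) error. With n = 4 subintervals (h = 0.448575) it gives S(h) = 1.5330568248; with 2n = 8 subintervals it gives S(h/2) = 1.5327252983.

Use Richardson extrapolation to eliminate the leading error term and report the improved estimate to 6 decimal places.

1.532703

Order 4 gives 2^r = 16 and 2^r − 1 = 15.
16 × 1.5327252983 = 24.5236047728; 24.5236047728 − 1.5330568248 = 22.9905479480
R = 22.9905479480/15 = 1.5327031965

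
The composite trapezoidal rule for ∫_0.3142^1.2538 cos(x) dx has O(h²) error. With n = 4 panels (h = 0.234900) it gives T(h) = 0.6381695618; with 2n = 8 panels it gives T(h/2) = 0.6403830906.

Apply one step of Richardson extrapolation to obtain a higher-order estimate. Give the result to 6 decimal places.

Leading term ∝ h^2; use weight 4 = 2^2.
4*0.6403830906 = 2.5615323624; 2.5615323624 − 0.6381695618 = 1.9233628006
(4*0.6403830906 − 0.6381695618)/(4 − 1) = 0.6411209335
Gap between inputs: 2.214e-03; correction applied: +0.0007378429.

0.641121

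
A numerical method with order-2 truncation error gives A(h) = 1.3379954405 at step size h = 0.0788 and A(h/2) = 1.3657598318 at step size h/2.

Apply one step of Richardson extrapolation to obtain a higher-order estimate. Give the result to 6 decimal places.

Method order is 2; weight 2^2 = 4.
Top: 4(1.3657598318) − (1.3379954405) = 4.1250438867
Divide by 2^2 − 1 = 3.
So the Richardson estimate is 1.3750146289.

1.375015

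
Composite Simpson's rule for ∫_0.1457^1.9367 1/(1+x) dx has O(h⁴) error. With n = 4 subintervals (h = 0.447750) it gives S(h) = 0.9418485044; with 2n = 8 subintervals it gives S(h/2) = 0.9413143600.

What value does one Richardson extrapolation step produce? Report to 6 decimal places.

0.941279

Error is O(h^4); halving h shrinks it by 2^4 = 16.
16·0.9413143600 − 0.9418485044 = 14.1191812556
14.1191812556 ÷ 15 = 0.9412787504
Shift from A(h/2): −0.0000356096.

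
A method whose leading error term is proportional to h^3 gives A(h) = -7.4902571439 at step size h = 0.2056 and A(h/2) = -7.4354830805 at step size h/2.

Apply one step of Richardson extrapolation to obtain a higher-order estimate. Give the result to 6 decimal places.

r = 3: numerator weight 8, denominator 7.
8·(-7.4354830805) = -59.4838646440; (-59.4838646440) − (-7.4902571439) = -51.9936075001
Denominator 8 − 1 = 7.
Extrapolated: (-51.9936075001) / 7 = -7.4276582143
Shift from A(h/2): +0.0078248662.

-7.427658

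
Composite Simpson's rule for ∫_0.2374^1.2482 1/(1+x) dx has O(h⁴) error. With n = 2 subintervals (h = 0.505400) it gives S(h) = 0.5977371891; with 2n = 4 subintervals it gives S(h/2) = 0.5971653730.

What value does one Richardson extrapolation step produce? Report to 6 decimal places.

0.597127

Order 4 gives 2^r = 16 and 2^r − 1 = 15.
16×0.5971653730 − 0.5977371891 = 8.9569087789
Divide by 2^4 − 1 = 15.
Extrapolated: 8.9569087789 / 15 = 0.5971272519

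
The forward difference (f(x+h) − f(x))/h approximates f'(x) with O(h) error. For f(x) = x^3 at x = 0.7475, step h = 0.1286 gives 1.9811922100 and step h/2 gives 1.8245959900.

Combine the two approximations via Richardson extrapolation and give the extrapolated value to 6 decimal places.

1.668000

Order 1 gives 2^r = 2 and 2^r − 1 = 1.
Difference of the inputs: 1.8245959900 − 1.9811922100 = -0.1565962200
Correction (A(h/2) − A(h))/(2 − 1) = (-0.1565962200)/1 = -0.1565962200
R = A(h/2) + (A(h/2) − A(h))/1 = 1.8245959900 − 0.1565962200 = 1.6679997700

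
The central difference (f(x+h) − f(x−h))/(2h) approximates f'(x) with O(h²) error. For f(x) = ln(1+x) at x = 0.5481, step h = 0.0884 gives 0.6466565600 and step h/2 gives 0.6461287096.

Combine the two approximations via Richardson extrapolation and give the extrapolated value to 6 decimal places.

0.645953

The method has order 2: 2^2 = 4.
A(h/2) − A(h) = 0.6461287096 − 0.6466565600 = -0.0005278504
Divide by 2^2 − 1 = 3: (-0.0005278504)/3 = -0.0001759501
R = 0.6461287096 − 0.0001759501 = 0.6459527595
Shift from A(h/2): −0.0001759501.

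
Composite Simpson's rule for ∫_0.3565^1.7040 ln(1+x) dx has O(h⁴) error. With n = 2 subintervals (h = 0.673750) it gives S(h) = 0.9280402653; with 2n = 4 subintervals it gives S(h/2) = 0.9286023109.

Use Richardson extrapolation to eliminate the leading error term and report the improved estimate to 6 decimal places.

Leading term ∝ h^4; use weight 16 = 2^4.
Top: 16(0.9286023109) − (0.9280402653) = 13.9295967091
Extrapolated: 13.9295967091 / 15 = 0.9286397806

0.928640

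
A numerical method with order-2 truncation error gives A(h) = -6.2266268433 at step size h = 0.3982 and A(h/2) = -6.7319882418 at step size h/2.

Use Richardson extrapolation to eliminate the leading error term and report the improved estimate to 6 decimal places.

r = 2: numerator weight 4, denominator 3.
4·(-6.7319882418) − (-6.2266268433) = -20.7013261239
R = (-20.7013261239)/3 = -6.9004420413
Gap between inputs: 5.054e-01; correction applied: −0.1684537995.

-6.900442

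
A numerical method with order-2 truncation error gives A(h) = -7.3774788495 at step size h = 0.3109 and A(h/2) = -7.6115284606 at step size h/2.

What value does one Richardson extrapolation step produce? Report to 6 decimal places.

Order 2 gives 2^r = 4 and 2^r − 1 = 3.
A(h/2) − A(h) = -7.6115284606 − (-7.3774788495) = -0.2340496111
Correction (A(h/2) − A(h))/(4 − 1) = (-0.2340496111)/3 = -0.0780165370
R = -7.6115284606 − 0.0780165370 = -7.6895449976
Gap between inputs: 2.340e-01; correction applied: −0.0780165370.

-7.689545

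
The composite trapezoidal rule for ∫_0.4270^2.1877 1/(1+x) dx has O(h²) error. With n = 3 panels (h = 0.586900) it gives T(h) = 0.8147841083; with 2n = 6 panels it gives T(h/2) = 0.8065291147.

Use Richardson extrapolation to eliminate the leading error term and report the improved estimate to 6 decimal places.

Leading term ∝ h^2; use weight 4 = 2^2.
A(h/2) − A(h) = 0.8065291147 − 0.8147841083 = -0.0082549936
Divide by 2^2 − 1 = 3: (-0.0082549936)/3 = -0.0027516645
R = 0.8065291147 − 0.0027516645 = 0.8037774502

0.803777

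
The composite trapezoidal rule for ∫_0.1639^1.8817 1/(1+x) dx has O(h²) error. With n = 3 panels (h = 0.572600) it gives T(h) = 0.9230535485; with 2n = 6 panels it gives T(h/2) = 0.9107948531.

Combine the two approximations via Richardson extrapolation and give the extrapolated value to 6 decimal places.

With r = 2 the leading error scales as h^2, so the weight is 2^2 = 4.
4*0.9107948531 = 3.6431794124; 3.6431794124 − 0.9230535485 = 2.7201258639
(4*0.9107948531 − 0.9230535485)/(4 − 1) = 0.9067086213

0.906709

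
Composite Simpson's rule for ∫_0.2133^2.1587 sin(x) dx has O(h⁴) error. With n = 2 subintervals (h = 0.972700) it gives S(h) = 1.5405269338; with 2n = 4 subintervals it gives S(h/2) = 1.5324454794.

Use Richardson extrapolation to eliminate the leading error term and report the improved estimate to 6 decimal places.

The method has order 4: 2^4 = 16.
Top: 16(1.5324454794) − (1.5405269338) = 22.9786007366
Divide by 2^4 − 1 = 15.
Result: 1.5319067158

1.531907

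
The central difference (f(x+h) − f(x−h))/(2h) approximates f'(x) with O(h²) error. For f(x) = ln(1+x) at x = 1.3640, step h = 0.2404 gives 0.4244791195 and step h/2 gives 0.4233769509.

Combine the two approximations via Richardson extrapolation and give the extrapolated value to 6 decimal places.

With r = 2 the leading error scales as h^2, so the weight is 2^2 = 4.
Weighted: 1.6935078036 − 0.4244791195 = 1.2690286841
Extrapolated: 1.2690286841 / 3 = 0.4230095614
Gap between inputs: 1.102e-03; correction applied: −0.0003673895.

0.423010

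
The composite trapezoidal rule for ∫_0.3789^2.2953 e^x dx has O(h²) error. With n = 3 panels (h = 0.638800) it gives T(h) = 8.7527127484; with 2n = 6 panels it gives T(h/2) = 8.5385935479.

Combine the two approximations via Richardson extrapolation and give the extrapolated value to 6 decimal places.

8.467220

r = 2: numerator weight 4, denominator 3.
Top: 4(8.5385935479) − (8.7527127484) = 25.4016614432
Denominator 4 − 1 = 3.
So the Richardson estimate is 8.4672204811.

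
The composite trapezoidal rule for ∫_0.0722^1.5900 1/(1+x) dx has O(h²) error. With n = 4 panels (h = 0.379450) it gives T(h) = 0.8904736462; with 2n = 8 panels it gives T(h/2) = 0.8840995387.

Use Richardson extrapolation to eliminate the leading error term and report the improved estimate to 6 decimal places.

Order 2 gives 2^r = 4 and 2^r − 1 = 3.
2^2 × A(h/2) = 3.5363981548; minus A(h) gives 2.6459245086.
R = 2.6459245086/3 = 0.8819748362
Correction |R − A(h/2)| = 2.125e-03; gap |A(h/2) − A(h)| = 6.374e-03.

0.881975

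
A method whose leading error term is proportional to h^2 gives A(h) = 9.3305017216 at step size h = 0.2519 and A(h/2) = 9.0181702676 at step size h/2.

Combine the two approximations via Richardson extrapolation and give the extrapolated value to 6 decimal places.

Leading term ∝ h^2; use weight 4 = 2^2.
Top: 4(9.0181702676) − (9.3305017216) = 26.7421793488
R = 26.7421793488/3 = 8.9140597829
Gap between inputs: 3.123e-01; correction applied: −0.1041104847.

8.914060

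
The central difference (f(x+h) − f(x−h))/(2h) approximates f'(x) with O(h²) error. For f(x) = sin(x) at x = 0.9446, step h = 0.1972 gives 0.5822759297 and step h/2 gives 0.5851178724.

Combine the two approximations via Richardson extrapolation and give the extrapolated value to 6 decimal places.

0.586065

Leading term ∝ h^2; use weight 4 = 2^2.
A(h/2) − A(h) = 0.5851178724 − 0.5822759297 = 0.0028419427
Divide by 2^2 − 1 = 3: 0.0028419427/3 = 0.0009473142
R = A(h/2) + (A(h/2) − A(h))/3 = 0.5851178724 + 0.0009473142 = 0.5860651866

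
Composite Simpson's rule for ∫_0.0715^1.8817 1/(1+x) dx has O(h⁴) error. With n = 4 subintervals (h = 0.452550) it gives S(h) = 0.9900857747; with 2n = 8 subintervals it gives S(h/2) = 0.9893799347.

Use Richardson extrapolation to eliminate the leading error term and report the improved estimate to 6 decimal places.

0.989333

Error is O(h^4); halving h shrinks it by 2^4 = 16.
Weighted: 15.8300789552 − 0.9900857747 = 14.8399931805
R = 14.8399931805/15 = 0.9893328787
Gap between inputs: 7.058e-04; correction applied: −0.0000470560.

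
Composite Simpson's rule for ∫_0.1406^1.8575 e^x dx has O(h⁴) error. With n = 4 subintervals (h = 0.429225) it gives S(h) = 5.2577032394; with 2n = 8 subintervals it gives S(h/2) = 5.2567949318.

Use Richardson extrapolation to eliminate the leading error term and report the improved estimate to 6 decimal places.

With r = 4 the leading error scales as h^4, so the weight is 2^4 = 16.
Difference of the inputs: 5.2567949318 − 5.2577032394 = -0.0009083076
Divide by 2^4 − 1 = 15: (-0.0009083076)/15 = -0.0000605538
R = A(h/2) + (A(h/2) − A(h))/15 = 5.2567949318 − 0.0000605538 = 5.2567343780

5.256734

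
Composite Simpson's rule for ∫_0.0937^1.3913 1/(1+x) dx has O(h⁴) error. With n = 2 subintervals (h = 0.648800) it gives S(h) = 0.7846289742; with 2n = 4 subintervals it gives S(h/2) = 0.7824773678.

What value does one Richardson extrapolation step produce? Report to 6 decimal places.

0.782334

r = 4: numerator weight 16, denominator 15.
Difference of the inputs: 0.7824773678 − 0.7846289742 = -0.0021516064
Divide by 2^4 − 1 = 15: (-0.0021516064)/15 = -0.0001434404
R = 0.7824773678 − 0.0001434404 = 0.7823339274
Shift from A(h/2): −0.0001434404.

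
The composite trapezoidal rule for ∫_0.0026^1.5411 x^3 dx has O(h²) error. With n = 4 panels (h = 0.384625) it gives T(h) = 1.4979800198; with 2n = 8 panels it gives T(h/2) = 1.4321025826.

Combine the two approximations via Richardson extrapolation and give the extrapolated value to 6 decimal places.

r = 2: numerator weight 4, denominator 3.
Top: 4(1.4321025826) − (1.4979800198) = 4.2304303106
Divide by 2^2 − 1 = 3.
4.2304303106 ÷ 3 = 1.4101434369
Gap between inputs: 6.588e-02; correction applied: −0.0219591457.

1.410143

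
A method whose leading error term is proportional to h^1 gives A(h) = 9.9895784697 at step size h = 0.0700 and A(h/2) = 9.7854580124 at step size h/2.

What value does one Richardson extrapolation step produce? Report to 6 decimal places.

9.581338

r = 1, so 2^r = 2.
Top: 2(9.7854580124) − (9.9895784697) = 9.5813375551
Denominator 2 − 1 = 1.
9.5813375551 ÷ 1 = 9.5813375551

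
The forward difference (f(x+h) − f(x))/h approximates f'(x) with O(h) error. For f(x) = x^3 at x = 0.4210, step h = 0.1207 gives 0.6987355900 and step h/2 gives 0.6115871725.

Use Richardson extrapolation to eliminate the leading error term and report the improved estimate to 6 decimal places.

0.524439

r = 1: numerator weight 2, denominator 1.
2^1 × A(h/2) = 1.2231743450; minus A(h) gives 0.5244387550.
Divide by 2^1 − 1 = 1.
R = 0.5244387550/1 = 0.5244387550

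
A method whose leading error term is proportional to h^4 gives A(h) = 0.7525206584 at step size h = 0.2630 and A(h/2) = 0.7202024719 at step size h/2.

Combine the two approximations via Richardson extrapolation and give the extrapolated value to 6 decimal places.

r = 4, so 2^r = 16.
16×0.7202024719 = 11.5232395504; 11.5232395504 − 0.7525206584 = 10.7707188920
R = 10.7707188920/15 = 0.7180479261
Correction |R − A(h/2)| = 2.155e-03; gap |A(h/2) − A(h)| = 3.232e-02.

0.718048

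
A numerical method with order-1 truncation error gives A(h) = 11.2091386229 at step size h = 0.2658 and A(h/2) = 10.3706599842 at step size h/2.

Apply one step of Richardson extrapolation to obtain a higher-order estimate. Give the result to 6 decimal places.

9.532181

r = 1, so 2^r = 2.
Difference of the inputs: 10.3706599842 − 11.2091386229 = -0.8384786387
Correction (A(h/2) − A(h))/(2 − 1) = (-0.8384786387)/1 = -0.8384786387
R = 10.3706599842 − 0.8384786387 = 9.5321813455
Gap between inputs: 8.385e-01; correction applied: −0.8384786387.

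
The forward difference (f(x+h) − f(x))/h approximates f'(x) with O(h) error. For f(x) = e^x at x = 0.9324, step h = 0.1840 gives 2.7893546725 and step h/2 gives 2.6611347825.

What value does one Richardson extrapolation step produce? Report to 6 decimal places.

2.532915

Method order is 1; weight 2^1 = 2.
2*2.6611347825 − 2.7893546725 = 2.5329148925
Extrapolated: 2.5329148925 / 1 = 2.5329148925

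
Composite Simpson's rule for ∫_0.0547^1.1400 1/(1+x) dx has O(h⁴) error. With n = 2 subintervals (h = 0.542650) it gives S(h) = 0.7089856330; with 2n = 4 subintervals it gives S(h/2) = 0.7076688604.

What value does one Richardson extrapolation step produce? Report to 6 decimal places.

0.707581

r = 4, so 2^r = 16.
2^4 × A(h/2) = 11.3227017664; minus A(h) gives 10.6137161334.
10.6137161334 ÷ 15 = 0.7075810756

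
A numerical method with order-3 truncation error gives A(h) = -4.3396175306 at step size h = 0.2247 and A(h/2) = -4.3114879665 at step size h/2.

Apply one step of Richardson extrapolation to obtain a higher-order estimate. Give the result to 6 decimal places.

Method order is 3; weight 2^3 = 8.
8·(-4.3114879665) = -34.4919037320; subtract (-4.3396175306) → -30.1522862014
Divide by 2^3 − 1 = 7.
(8·(-4.3114879665) − (-4.3396175306))/(8 − 1) = -4.3074694573

-4.307469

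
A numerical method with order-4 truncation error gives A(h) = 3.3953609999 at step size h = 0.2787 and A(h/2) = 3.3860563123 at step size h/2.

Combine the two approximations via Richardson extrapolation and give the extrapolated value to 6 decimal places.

3.385436

Error is O(h^4); halving h shrinks it by 2^4 = 16.
16·3.3860563123 = 54.1769009968; 54.1769009968 − 3.3953609999 = 50.7815399969
Denominator 16 − 1 = 15.
Result: 3.3854359998
Shift from A(h/2): −0.0006203125.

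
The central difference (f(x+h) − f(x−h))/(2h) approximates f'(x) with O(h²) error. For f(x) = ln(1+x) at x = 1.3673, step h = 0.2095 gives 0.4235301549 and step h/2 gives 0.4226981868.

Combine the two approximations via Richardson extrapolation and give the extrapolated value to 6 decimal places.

r = 2, so 2^r = 4.
4*0.4226981868 = 1.6907927472; subtract 0.4235301549 → 1.2672625923
Denominator 4 − 1 = 3.
(4*0.4226981868 − 0.4235301549)/(4 − 1) = 0.4224208641

0.422421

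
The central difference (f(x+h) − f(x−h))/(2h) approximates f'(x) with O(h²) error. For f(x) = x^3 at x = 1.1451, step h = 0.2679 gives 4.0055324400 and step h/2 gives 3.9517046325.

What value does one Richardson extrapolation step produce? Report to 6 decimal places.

3.933762

Order 2 gives 2^r = 4 and 2^r − 1 = 3.
Weighted: 15.8068185300 − 4.0055324400 = 11.8012860900
Extrapolated: 11.8012860900 / 3 = 3.9337620300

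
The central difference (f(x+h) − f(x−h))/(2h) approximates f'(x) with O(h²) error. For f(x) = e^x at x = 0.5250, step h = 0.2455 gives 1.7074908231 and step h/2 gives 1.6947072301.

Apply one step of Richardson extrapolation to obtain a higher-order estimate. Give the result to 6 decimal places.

1.690446

Order 2 gives 2^r = 4 and 2^r − 1 = 3.
4 × 1.6947072301 = 6.7788289204; subtract 1.7074908231 → 5.0713380973
5.0713380973 ÷ 3 = 1.6904460324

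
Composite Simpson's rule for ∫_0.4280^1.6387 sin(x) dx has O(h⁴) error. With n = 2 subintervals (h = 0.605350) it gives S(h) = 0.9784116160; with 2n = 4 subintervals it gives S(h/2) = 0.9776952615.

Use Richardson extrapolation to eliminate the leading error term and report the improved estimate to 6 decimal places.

Leading term ∝ h^4; use weight 16 = 2^4.
A(h/2) − A(h) = 0.9776952615 − 0.9784116160 = -0.0007163545
Divide by 2^4 − 1 = 15: (-0.0007163545)/15 = -0.0000477570
R = 0.9776952615 − 0.0000477570 = 0.9776475045

0.977648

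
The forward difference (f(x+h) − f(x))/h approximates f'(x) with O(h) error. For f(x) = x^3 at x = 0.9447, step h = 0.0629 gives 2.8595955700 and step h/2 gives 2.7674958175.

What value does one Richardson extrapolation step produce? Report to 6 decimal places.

2.675396

r = 1, so 2^r = 2.
2*2.7674958175 = 5.5349916350; subtract 2.8595955700 → 2.6753960650
Divide by 2^1 − 1 = 1.
(2*2.7674958175 − 2.8595955700)/(2 − 1) = 2.6753960650
Gap between inputs: 9.210e-02; correction applied: −0.0920997525.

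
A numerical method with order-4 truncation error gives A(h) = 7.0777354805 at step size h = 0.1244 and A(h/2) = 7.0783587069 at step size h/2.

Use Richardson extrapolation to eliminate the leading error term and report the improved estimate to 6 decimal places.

7.078400

The method has order 4: 2^4 = 16.
Numerator 16×A(h/2) − A(h) = 16×7.0783587069 − 7.0777354805 = 106.1760038299
(16×7.0783587069 − 7.0777354805)/(16 − 1) = 7.0784002553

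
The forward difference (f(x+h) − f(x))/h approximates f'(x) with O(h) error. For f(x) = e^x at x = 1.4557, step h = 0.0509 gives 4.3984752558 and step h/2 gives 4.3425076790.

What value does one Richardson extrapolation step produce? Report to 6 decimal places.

4.286540

Leading term ∝ h^1; use weight 2 = 2^1.
2*4.3425076790 − 4.3984752558 = 4.2865401022
Denominator 2 − 1 = 1.
(2*4.3425076790 − 4.3984752558)/(2 − 1) = 4.2865401022
Correction |R − A(h/2)| = 5.597e-02; gap |A(h/2) − A(h)| = 5.597e-02.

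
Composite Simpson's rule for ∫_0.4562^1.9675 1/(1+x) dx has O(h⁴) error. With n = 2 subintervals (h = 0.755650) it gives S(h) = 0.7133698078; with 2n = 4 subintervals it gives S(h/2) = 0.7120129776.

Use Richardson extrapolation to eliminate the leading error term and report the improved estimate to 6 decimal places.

0.711923

Error is O(h^4); halving h shrinks it by 2^4 = 16.
A(h/2) − A(h) = 0.7120129776 − 0.7133698078 = -0.0013568302
Correction (A(h/2) − A(h))/(16 − 1) = (-0.0013568302)/15 = -0.0000904553
R = A(h/2) + (A(h/2) − A(h))/15 = 0.7120129776 − 0.0000904553 = 0.7119225223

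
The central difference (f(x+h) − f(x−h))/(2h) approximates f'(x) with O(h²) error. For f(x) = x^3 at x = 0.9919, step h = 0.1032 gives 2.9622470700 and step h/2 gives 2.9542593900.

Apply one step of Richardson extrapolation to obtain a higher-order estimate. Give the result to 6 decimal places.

r = 2, so 2^r = 4.
4·2.9542593900 = 11.8170375600; subtract 2.9622470700 → 8.8547904900
Denominator 4 − 1 = 3.
8.8547904900 ÷ 3 = 2.9515968300
Shift from A(h/2): −0.0026625600.

2.951597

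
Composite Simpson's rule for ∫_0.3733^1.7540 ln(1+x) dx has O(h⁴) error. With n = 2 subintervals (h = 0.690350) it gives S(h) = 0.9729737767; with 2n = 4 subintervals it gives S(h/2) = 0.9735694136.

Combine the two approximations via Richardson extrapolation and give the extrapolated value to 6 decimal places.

r = 4: numerator weight 16, denominator 15.
16·0.9735694136 = 15.5771106176; subtract 0.9729737767 → 14.6041368409
Denominator 16 − 1 = 15.
R = 14.6041368409/15 = 0.9736091227
Correction |R − A(h/2)| = 3.971e-05; gap |A(h/2) − A(h)| = 5.956e-04.

0.973609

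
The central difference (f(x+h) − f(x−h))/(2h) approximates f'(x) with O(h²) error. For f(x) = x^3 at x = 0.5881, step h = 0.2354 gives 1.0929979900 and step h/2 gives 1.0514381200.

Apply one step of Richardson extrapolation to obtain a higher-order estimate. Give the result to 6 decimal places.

Method order is 2; weight 2^2 = 4.
4*1.0514381200 − 1.0929979900 = 3.1127544900
R = 3.1127544900/3 = 1.0375848300
Shift from A(h/2): −0.0138532900.

1.037585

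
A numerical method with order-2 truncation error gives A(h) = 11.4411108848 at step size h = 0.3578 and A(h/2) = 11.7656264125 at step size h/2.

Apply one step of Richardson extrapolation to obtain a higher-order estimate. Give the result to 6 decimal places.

Order 2 gives 2^r = 4 and 2^r − 1 = 3.
4 × 11.7656264125 = 47.0625056500; 47.0625056500 − 11.4411108848 = 35.6213947652
35.6213947652 ÷ 3 = 11.8737982551

11.873798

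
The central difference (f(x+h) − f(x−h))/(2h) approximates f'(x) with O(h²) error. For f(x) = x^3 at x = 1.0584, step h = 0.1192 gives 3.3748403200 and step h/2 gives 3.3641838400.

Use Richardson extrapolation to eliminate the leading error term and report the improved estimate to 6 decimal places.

Method order is 2; weight 2^2 = 4.
Difference of the inputs: 3.3641838400 − 3.3748403200 = -0.0106564800
Correction (A(h/2) − A(h))/(4 − 1) = (-0.0106564800)/3 = -0.0035521600
R = A(h/2) + (A(h/2) − A(h))/3 = 3.3641838400 − 0.0035521600 = 3.3606316800
Correction |R − A(h/2)| = 3.552e-03; gap |A(h/2) − A(h)| = 1.066e-02.

3.360632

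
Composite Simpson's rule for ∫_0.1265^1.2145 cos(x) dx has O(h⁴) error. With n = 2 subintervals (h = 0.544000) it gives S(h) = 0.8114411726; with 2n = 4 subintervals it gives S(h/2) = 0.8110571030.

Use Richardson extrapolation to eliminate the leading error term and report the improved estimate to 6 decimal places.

0.811031

r = 4: numerator weight 16, denominator 15.
Weighted: 12.9769136480 − 0.8114411726 = 12.1654724754
Denominator 16 − 1 = 15.
12.1654724754 ÷ 15 = 0.8110314984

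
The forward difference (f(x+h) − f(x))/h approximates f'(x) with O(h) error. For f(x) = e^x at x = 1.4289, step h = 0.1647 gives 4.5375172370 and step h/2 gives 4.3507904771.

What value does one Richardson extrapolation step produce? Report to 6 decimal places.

4.164064

r = 1: numerator weight 2, denominator 1.
Numerator 2*A(h/2) − A(h) = 2*4.3507904771 − 4.5375172370 = 4.1640637172
(2*4.3507904771 − 4.5375172370)/(2 − 1) = 4.1640637172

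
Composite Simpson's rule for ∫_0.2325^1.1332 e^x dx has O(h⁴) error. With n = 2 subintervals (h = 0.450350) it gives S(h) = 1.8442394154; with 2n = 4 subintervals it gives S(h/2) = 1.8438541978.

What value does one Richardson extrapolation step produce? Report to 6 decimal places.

Method order is 4; weight 2^4 = 16.
Difference of the inputs: 1.8438541978 − 1.8442394154 = -0.0003852176
Correction (A(h/2) − A(h))/(16 − 1) = (-0.0003852176)/15 = -0.0000256812
R = 1.8438541978 − 0.0000256812 = 1.8438285166
Correction |R − A(h/2)| = 2.568e-05; gap |A(h/2) − A(h)| = 3.852e-04.

1.843829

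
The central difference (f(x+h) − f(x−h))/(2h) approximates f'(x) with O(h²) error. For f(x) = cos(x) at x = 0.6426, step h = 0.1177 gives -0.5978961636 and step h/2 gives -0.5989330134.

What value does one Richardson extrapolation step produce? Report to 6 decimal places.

The method has order 2: 2^2 = 4.
Top: 4(-0.5989330134) − (-0.5978961636) = -1.7978358900
(4*(-0.5989330134) − (-0.5978961636))/(4 − 1) = -0.5992786300

-0.599279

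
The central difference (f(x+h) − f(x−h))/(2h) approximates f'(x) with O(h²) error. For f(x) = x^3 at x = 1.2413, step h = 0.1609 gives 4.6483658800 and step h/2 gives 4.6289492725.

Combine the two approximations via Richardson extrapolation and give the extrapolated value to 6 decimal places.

4.622477

Error is O(h^2); halving h shrinks it by 2^2 = 4.
A(h/2) − A(h) = 4.6289492725 − 4.6483658800 = -0.0194166075
Divide by 2^2 − 1 = 3: (-0.0194166075)/3 = -0.0064722025
R = 4.6289492725 − 0.0064722025 = 4.6224770700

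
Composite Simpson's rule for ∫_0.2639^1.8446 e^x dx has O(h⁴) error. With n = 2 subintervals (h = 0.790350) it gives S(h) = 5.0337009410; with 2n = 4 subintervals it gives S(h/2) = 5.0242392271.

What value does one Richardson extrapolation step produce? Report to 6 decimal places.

5.023608

Method order is 4; weight 2^4 = 16.
Weighted: 80.3878276336 − 5.0337009410 = 75.3541266926
Extrapolated: 75.3541266926 / 15 = 5.0236084462
Correction |R − A(h/2)| = 6.308e-04; gap |A(h/2) − A(h)| = 9.462e-03.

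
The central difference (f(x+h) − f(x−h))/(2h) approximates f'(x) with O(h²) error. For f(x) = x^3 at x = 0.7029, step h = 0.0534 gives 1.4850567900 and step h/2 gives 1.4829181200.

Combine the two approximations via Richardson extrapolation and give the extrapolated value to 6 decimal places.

1.482205

Leading term ∝ h^2; use weight 4 = 2^2.
4 × 1.4829181200 = 5.9316724800; 5.9316724800 − 1.4850567900 = 4.4466156900
4.4466156900 ÷ 3 = 1.4822052300
Shift from A(h/2): −0.0007128900.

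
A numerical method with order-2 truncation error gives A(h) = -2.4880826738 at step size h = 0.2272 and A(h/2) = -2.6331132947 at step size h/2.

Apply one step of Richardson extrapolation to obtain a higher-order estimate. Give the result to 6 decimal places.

-2.681457

Method order is 2; weight 2^2 = 4.
2^2 × A(h/2) = -10.5324531788; minus A(h) gives -8.0443705050.
Divide by 2^2 − 1 = 3.
Extrapolated: (-8.0443705050) / 3 = -2.6814568350
Shift from A(h/2): −0.0483435403.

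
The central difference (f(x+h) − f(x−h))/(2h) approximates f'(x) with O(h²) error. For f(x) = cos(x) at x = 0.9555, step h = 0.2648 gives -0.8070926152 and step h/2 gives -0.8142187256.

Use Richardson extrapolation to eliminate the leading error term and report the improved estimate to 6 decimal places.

The method has order 2: 2^2 = 4.
2^2·A(h/2) = -3.2568749024; minus A(h) gives -2.4497822872.
Extrapolated: (-2.4497822872) / 3 = -0.8165940957

-0.816594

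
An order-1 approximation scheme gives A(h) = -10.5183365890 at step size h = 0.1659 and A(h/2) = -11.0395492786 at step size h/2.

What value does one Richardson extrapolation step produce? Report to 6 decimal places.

-11.560762

Leading term ∝ h^1; use weight 2 = 2^1.
2*(-11.0395492786) = -22.0790985572; subtract (-10.5183365890) → -11.5607619682
R = (-11.5607619682)/1 = -11.5607619682
Gap between inputs: 5.212e-01; correction applied: −0.5212126896.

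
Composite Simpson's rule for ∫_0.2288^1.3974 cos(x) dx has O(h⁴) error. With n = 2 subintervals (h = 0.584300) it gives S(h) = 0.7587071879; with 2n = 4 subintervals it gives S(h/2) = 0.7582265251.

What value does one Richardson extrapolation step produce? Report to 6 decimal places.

Method order is 4; weight 2^4 = 16.
16*0.7582265251 = 12.1316244016; subtract 0.7587071879 → 11.3729172137
R = 11.3729172137/15 = 0.7581944809
Gap between inputs: 4.807e-04; correction applied: −0.0000320442.

0.758194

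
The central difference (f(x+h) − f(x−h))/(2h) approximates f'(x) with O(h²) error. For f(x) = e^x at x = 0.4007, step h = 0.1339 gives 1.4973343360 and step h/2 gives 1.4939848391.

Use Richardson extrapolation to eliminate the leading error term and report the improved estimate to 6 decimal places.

1.492868

Leading term ∝ h^2; use weight 4 = 2^2.
4*1.4939848391 − 1.4973343360 = 4.4786050204
Denominator 4 − 1 = 3.
Result: 1.4928683401
Gap between inputs: 3.349e-03; correction applied: −0.0011164990.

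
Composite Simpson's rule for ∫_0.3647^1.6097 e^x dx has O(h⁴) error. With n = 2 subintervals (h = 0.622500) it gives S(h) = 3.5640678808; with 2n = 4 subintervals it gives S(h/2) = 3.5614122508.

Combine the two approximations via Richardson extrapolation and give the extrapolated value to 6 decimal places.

3.561235

Leading term ∝ h^4; use weight 16 = 2^4.
2^4·A(h/2) = 56.9825960128; minus A(h) gives 53.4185281320.
Denominator 16 − 1 = 15.
Extrapolated: 53.4185281320 / 15 = 3.5612352088
Shift from A(h/2): −0.0001770420.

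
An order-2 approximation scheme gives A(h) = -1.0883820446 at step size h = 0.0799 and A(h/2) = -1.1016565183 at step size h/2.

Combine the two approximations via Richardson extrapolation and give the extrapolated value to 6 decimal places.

-1.106081

Order 2 gives 2^r = 4 and 2^r − 1 = 3.
A(h/2) − A(h) = -1.1016565183 − (-1.0883820446) = -0.0132744737
Divide by 2^2 − 1 = 3: (-0.0132744737)/3 = -0.0044248246
R = A(h/2) + (A(h/2) − A(h))/3 = -1.1016565183 − 0.0044248246 = -1.1060813429
Shift from A(h/2): −0.0044248246.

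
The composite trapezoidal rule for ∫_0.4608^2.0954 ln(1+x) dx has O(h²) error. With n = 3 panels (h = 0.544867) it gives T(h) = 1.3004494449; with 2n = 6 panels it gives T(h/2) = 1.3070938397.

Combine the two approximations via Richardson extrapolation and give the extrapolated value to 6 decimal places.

1.309309

Method order is 2; weight 2^2 = 4.
4×1.3070938397 = 5.2283753588; 5.2283753588 − 1.3004494449 = 3.9279259139
Denominator 4 − 1 = 3.
R = 3.9279259139/3 = 1.3093086380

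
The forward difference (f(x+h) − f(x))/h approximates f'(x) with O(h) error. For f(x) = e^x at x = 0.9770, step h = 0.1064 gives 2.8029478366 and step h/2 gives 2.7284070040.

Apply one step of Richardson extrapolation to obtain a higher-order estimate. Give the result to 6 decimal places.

r = 1: numerator weight 2, denominator 1.
A(h/2) − A(h) = 2.7284070040 − 2.8029478366 = -0.0745408326
Correction (A(h/2) − A(h))/(2 − 1) = (-0.0745408326)/1 = -0.0745408326
R = 2.7284070040 − 0.0745408326 = 2.6538661714
Correction |R − A(h/2)| = 7.454e-02; gap |A(h/2) − A(h)| = 7.454e-02.

2.653866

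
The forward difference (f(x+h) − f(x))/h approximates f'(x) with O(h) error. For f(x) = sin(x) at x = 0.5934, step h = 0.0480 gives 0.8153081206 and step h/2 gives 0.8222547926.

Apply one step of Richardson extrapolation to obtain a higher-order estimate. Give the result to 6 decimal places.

0.829201

Method order is 1; weight 2^1 = 2.
2*0.8222547926 = 1.6445095852; 1.6445095852 − 0.8153081206 = 0.8292014646
0.8292014646 ÷ 1 = 0.8292014646
Gap between inputs: 6.947e-03; correction applied: +0.0069466720.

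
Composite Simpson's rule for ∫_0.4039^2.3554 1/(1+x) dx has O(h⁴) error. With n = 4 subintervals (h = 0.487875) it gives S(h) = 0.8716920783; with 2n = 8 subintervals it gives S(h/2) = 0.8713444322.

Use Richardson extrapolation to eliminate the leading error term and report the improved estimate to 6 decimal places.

0.871321

With r = 4 the leading error scales as h^4, so the weight is 2^4 = 16.
2^4×A(h/2) = 13.9415109152; minus A(h) gives 13.0698188369.
Denominator 16 − 1 = 15.
13.0698188369 ÷ 15 = 0.8713212558
Gap between inputs: 3.476e-04; correction applied: −0.0000231764.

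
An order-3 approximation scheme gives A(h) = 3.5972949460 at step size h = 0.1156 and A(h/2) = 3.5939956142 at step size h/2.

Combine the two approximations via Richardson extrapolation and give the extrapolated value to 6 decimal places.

Method order is 3; weight 2^3 = 8.
Top: 8(3.5939956142) − (3.5972949460) = 25.1546699676
(8·3.5939956142 − 3.5972949460)/(8 − 1) = 3.5935242811

3.593524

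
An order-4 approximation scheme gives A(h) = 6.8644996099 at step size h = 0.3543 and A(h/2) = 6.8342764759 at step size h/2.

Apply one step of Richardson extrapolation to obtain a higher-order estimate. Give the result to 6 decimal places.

6.832262

Error is O(h^4); halving h shrinks it by 2^4 = 16.
2^4*A(h/2) = 109.3484236144; minus A(h) gives 102.4839240045.
R = 102.4839240045/15 = 6.8322616003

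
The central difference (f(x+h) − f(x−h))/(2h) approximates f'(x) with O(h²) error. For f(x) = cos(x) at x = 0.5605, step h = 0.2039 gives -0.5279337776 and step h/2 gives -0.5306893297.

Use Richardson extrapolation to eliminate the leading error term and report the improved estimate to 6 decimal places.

-0.531608

The method has order 2: 2^2 = 4.
Weighted: (-2.1227573188) − (-0.5279337776) = -1.5948235412
(4×(-0.5306893297) − (-0.5279337776))/(4 − 1) = -0.5316078471
Gap between inputs: 2.756e-03; correction applied: −0.0009185174.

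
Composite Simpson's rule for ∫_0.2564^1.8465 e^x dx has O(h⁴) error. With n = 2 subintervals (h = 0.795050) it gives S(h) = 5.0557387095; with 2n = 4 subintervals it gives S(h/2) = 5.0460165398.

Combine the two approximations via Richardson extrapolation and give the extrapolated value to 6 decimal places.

r = 4, so 2^r = 16.
Weighted: 80.7362646368 − 5.0557387095 = 75.6805259273
R = 75.6805259273/15 = 5.0453683952
Correction |R − A(h/2)| = 6.481e-04; gap |A(h/2) − A(h)| = 9.722e-03.

5.045368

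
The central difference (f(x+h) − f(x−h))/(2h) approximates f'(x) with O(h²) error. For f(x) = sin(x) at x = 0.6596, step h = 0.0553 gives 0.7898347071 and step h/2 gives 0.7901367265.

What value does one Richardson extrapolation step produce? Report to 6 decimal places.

With r = 2 the leading error scales as h^2, so the weight is 2^2 = 4.
Difference of the inputs: 0.7901367265 − 0.7898347071 = 0.0003020194
Divide by 2^2 − 1 = 3: 0.0003020194/3 = 0.0001006731
R = A(h/2) + (A(h/2) − A(h))/3 = 0.7901367265 + 0.0001006731 = 0.7902373996

0.790237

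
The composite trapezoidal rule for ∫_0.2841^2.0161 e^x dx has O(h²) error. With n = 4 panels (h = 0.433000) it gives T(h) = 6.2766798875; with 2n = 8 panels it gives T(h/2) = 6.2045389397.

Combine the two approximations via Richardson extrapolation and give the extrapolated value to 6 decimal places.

With r = 2 the leading error scales as h^2, so the weight is 2^2 = 4.
4·6.2045389397 = 24.8181557588; subtract 6.2766798875 → 18.5414758713
(4·6.2045389397 − 6.2766798875)/(4 − 1) = 6.1804919571
Correction |R − A(h/2)| = 2.405e-02; gap |A(h/2) − A(h)| = 7.214e-02.

6.180492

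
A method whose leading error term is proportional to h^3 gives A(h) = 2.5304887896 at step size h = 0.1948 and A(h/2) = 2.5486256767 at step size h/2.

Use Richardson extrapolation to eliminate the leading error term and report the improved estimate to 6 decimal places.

2.551217

Order 3 gives 2^r = 8 and 2^r − 1 = 7.
Numerator 8 × A(h/2) − A(h) = 8 × 2.5486256767 − 2.5304887896 = 17.8585166240
Extrapolated: 17.8585166240 / 7 = 2.5512166606
Gap between inputs: 1.814e-02; correction applied: +0.0025909839.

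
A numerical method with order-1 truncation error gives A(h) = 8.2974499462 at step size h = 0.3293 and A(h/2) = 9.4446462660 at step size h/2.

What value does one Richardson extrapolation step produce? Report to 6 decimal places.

10.591843

The method has order 1: 2^1 = 2.
2×9.4446462660 = 18.8892925320; 18.8892925320 − 8.2974499462 = 10.5918425858
Denominator 2 − 1 = 1.
Result: 10.5918425858
Correction |R − A(h/2)| = 1.147e+00; gap |A(h/2) − A(h)| = 1.147e+00.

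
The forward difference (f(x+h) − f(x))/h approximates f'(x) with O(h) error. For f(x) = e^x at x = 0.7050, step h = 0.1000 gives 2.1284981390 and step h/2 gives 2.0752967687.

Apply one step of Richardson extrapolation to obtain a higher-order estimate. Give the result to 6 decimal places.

2.022095

Order 1 gives 2^r = 2 and 2^r − 1 = 1.
2^1 × A(h/2) = 4.1505935374; minus A(h) gives 2.0220953984.
Denominator 2 − 1 = 1.
(2 × 2.0752967687 − 2.1284981390)/(2 − 1) = 2.0220953984
Correction |R − A(h/2)| = 5.320e-02; gap |A(h/2) − A(h)| = 5.320e-02.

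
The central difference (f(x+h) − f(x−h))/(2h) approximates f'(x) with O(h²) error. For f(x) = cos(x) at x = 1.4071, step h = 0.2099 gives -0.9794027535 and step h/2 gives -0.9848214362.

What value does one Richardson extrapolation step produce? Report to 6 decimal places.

With r = 2 the leading error scales as h^2, so the weight is 2^2 = 4.
Weighted: (-3.9392857448) − (-0.9794027535) = -2.9598829913
Divide by 2^2 − 1 = 3.
Result: -0.9866276638
Shift from A(h/2): −0.0018062276.

-0.986628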